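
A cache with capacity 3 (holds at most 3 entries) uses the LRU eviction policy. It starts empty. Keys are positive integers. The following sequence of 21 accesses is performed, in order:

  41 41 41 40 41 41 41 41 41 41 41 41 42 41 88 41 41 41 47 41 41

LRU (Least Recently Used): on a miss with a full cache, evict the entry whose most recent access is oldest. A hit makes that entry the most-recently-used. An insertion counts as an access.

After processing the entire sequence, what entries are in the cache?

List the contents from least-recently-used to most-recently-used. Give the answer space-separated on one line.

Answer: 88 47 41

Derivation:
LRU simulation (capacity=3):
  1. access 41: MISS. Cache (LRU->MRU): [41]
  2. access 41: HIT. Cache (LRU->MRU): [41]
  3. access 41: HIT. Cache (LRU->MRU): [41]
  4. access 40: MISS. Cache (LRU->MRU): [41 40]
  5. access 41: HIT. Cache (LRU->MRU): [40 41]
  6. access 41: HIT. Cache (LRU->MRU): [40 41]
  7. access 41: HIT. Cache (LRU->MRU): [40 41]
  8. access 41: HIT. Cache (LRU->MRU): [40 41]
  9. access 41: HIT. Cache (LRU->MRU): [40 41]
  10. access 41: HIT. Cache (LRU->MRU): [40 41]
  11. access 41: HIT. Cache (LRU->MRU): [40 41]
  12. access 41: HIT. Cache (LRU->MRU): [40 41]
  13. access 42: MISS. Cache (LRU->MRU): [40 41 42]
  14. access 41: HIT. Cache (LRU->MRU): [40 42 41]
  15. access 88: MISS, evict 40. Cache (LRU->MRU): [42 41 88]
  16. access 41: HIT. Cache (LRU->MRU): [42 88 41]
  17. access 41: HIT. Cache (LRU->MRU): [42 88 41]
  18. access 41: HIT. Cache (LRU->MRU): [42 88 41]
  19. access 47: MISS, evict 42. Cache (LRU->MRU): [88 41 47]
  20. access 41: HIT. Cache (LRU->MRU): [88 47 41]
  21. access 41: HIT. Cache (LRU->MRU): [88 47 41]
Total: 16 hits, 5 misses, 2 evictions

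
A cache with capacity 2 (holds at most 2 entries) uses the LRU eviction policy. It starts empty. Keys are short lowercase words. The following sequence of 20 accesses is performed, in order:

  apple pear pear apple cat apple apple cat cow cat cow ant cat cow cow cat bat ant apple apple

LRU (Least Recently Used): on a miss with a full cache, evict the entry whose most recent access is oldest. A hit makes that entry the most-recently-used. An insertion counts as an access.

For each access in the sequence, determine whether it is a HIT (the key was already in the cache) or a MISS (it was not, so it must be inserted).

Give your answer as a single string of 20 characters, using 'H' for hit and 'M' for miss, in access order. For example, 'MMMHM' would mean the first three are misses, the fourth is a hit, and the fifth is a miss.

Answer: MMHHMHHHMHHMMMHHMMMH

Derivation:
LRU simulation (capacity=2):
  1. access apple: MISS. Cache (LRU->MRU): [apple]
  2. access pear: MISS. Cache (LRU->MRU): [apple pear]
  3. access pear: HIT. Cache (LRU->MRU): [apple pear]
  4. access apple: HIT. Cache (LRU->MRU): [pear apple]
  5. access cat: MISS, evict pear. Cache (LRU->MRU): [apple cat]
  6. access apple: HIT. Cache (LRU->MRU): [cat apple]
  7. access apple: HIT. Cache (LRU->MRU): [cat apple]
  8. access cat: HIT. Cache (LRU->MRU): [apple cat]
  9. access cow: MISS, evict apple. Cache (LRU->MRU): [cat cow]
  10. access cat: HIT. Cache (LRU->MRU): [cow cat]
  11. access cow: HIT. Cache (LRU->MRU): [cat cow]
  12. access ant: MISS, evict cat. Cache (LRU->MRU): [cow ant]
  13. access cat: MISS, evict cow. Cache (LRU->MRU): [ant cat]
  14. access cow: MISS, evict ant. Cache (LRU->MRU): [cat cow]
  15. access cow: HIT. Cache (LRU->MRU): [cat cow]
  16. access cat: HIT. Cache (LRU->MRU): [cow cat]
  17. access bat: MISS, evict cow. Cache (LRU->MRU): [cat bat]
  18. access ant: MISS, evict cat. Cache (LRU->MRU): [bat ant]
  19. access apple: MISS, evict bat. Cache (LRU->MRU): [ant apple]
  20. access apple: HIT. Cache (LRU->MRU): [ant apple]
Total: 10 hits, 10 misses, 8 evictions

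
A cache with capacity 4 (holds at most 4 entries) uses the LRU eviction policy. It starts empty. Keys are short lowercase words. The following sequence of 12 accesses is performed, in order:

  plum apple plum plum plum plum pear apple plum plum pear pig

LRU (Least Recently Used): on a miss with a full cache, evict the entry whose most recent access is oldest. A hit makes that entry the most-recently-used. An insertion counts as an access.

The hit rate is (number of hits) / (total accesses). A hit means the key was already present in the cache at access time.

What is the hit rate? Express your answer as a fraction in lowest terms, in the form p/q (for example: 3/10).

LRU simulation (capacity=4):
  1. access plum: MISS. Cache (LRU->MRU): [plum]
  2. access apple: MISS. Cache (LRU->MRU): [plum apple]
  3. access plum: HIT. Cache (LRU->MRU): [apple plum]
  4. access plum: HIT. Cache (LRU->MRU): [apple plum]
  5. access plum: HIT. Cache (LRU->MRU): [apple plum]
  6. access plum: HIT. Cache (LRU->MRU): [apple plum]
  7. access pear: MISS. Cache (LRU->MRU): [apple plum pear]
  8. access apple: HIT. Cache (LRU->MRU): [plum pear apple]
  9. access plum: HIT. Cache (LRU->MRU): [pear apple plum]
  10. access plum: HIT. Cache (LRU->MRU): [pear apple plum]
  11. access pear: HIT. Cache (LRU->MRU): [apple plum pear]
  12. access pig: MISS. Cache (LRU->MRU): [apple plum pear pig]
Total: 8 hits, 4 misses, 0 evictions

Hit rate = 8/12 = 2/3

Answer: 2/3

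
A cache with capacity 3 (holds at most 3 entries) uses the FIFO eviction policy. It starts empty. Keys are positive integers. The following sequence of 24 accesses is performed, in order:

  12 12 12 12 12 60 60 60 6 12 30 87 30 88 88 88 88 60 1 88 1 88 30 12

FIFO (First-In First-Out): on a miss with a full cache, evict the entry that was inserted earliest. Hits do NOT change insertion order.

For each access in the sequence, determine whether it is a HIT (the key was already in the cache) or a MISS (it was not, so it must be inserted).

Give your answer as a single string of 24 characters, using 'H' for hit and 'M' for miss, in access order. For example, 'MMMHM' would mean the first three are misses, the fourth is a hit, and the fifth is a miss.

Answer: MHHHHMHHMHMMHMHHHMMHHHMM

Derivation:
FIFO simulation (capacity=3):
  1. access 12: MISS. Cache (old->new): [12]
  2. access 12: HIT. Cache (old->new): [12]
  3. access 12: HIT. Cache (old->new): [12]
  4. access 12: HIT. Cache (old->new): [12]
  5. access 12: HIT. Cache (old->new): [12]
  6. access 60: MISS. Cache (old->new): [12 60]
  7. access 60: HIT. Cache (old->new): [12 60]
  8. access 60: HIT. Cache (old->new): [12 60]
  9. access 6: MISS. Cache (old->new): [12 60 6]
  10. access 12: HIT. Cache (old->new): [12 60 6]
  11. access 30: MISS, evict 12. Cache (old->new): [60 6 30]
  12. access 87: MISS, evict 60. Cache (old->new): [6 30 87]
  13. access 30: HIT. Cache (old->new): [6 30 87]
  14. access 88: MISS, evict 6. Cache (old->new): [30 87 88]
  15. access 88: HIT. Cache (old->new): [30 87 88]
  16. access 88: HIT. Cache (old->new): [30 87 88]
  17. access 88: HIT. Cache (old->new): [30 87 88]
  18. access 60: MISS, evict 30. Cache (old->new): [87 88 60]
  19. access 1: MISS, evict 87. Cache (old->new): [88 60 1]
  20. access 88: HIT. Cache (old->new): [88 60 1]
  21. access 1: HIT. Cache (old->new): [88 60 1]
  22. access 88: HIT. Cache (old->new): [88 60 1]
  23. access 30: MISS, evict 88. Cache (old->new): [60 1 30]
  24. access 12: MISS, evict 60. Cache (old->new): [1 30 12]
Total: 14 hits, 10 misses, 7 evictions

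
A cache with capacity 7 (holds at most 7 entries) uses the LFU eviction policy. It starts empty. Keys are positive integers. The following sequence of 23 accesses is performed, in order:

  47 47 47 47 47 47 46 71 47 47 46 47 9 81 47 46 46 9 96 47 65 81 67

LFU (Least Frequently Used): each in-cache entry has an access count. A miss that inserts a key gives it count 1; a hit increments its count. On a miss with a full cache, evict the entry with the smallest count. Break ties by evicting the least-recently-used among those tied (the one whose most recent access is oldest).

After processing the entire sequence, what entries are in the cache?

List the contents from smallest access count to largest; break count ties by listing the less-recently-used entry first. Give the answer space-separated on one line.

LFU simulation (capacity=7):
  1. access 47: MISS. Cache: [47(c=1)]
  2. access 47: HIT, count now 2. Cache: [47(c=2)]
  3. access 47: HIT, count now 3. Cache: [47(c=3)]
  4. access 47: HIT, count now 4. Cache: [47(c=4)]
  5. access 47: HIT, count now 5. Cache: [47(c=5)]
  6. access 47: HIT, count now 6. Cache: [47(c=6)]
  7. access 46: MISS. Cache: [46(c=1) 47(c=6)]
  8. access 71: MISS. Cache: [46(c=1) 71(c=1) 47(c=6)]
  9. access 47: HIT, count now 7. Cache: [46(c=1) 71(c=1) 47(c=7)]
  10. access 47: HIT, count now 8. Cache: [46(c=1) 71(c=1) 47(c=8)]
  11. access 46: HIT, count now 2. Cache: [71(c=1) 46(c=2) 47(c=8)]
  12. access 47: HIT, count now 9. Cache: [71(c=1) 46(c=2) 47(c=9)]
  13. access 9: MISS. Cache: [71(c=1) 9(c=1) 46(c=2) 47(c=9)]
  14. access 81: MISS. Cache: [71(c=1) 9(c=1) 81(c=1) 46(c=2) 47(c=9)]
  15. access 47: HIT, count now 10. Cache: [71(c=1) 9(c=1) 81(c=1) 46(c=2) 47(c=10)]
  16. access 46: HIT, count now 3. Cache: [71(c=1) 9(c=1) 81(c=1) 46(c=3) 47(c=10)]
  17. access 46: HIT, count now 4. Cache: [71(c=1) 9(c=1) 81(c=1) 46(c=4) 47(c=10)]
  18. access 9: HIT, count now 2. Cache: [71(c=1) 81(c=1) 9(c=2) 46(c=4) 47(c=10)]
  19. access 96: MISS. Cache: [71(c=1) 81(c=1) 96(c=1) 9(c=2) 46(c=4) 47(c=10)]
  20. access 47: HIT, count now 11. Cache: [71(c=1) 81(c=1) 96(c=1) 9(c=2) 46(c=4) 47(c=11)]
  21. access 65: MISS. Cache: [71(c=1) 81(c=1) 96(c=1) 65(c=1) 9(c=2) 46(c=4) 47(c=11)]
  22. access 81: HIT, count now 2. Cache: [71(c=1) 96(c=1) 65(c=1) 9(c=2) 81(c=2) 46(c=4) 47(c=11)]
  23. access 67: MISS, evict 71(c=1). Cache: [96(c=1) 65(c=1) 67(c=1) 9(c=2) 81(c=2) 46(c=4) 47(c=11)]
Total: 15 hits, 8 misses, 1 evictions

Answer: 96 65 67 9 81 46 47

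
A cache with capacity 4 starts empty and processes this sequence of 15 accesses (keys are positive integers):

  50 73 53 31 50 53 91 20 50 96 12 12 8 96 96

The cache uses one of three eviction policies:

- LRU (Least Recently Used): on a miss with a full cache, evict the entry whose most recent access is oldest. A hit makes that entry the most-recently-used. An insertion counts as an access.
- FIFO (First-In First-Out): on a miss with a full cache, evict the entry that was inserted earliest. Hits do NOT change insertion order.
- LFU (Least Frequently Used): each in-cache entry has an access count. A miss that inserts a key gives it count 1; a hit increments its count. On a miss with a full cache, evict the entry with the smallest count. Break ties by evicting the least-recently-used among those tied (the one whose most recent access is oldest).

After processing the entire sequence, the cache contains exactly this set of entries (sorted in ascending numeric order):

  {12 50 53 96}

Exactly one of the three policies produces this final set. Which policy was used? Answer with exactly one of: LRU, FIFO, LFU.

Simulating under each policy and comparing final sets:
  LRU: final set = {8 12 50 96} -> differs
  FIFO: final set = {8 12 50 96} -> differs
  LFU: final set = {12 50 53 96} -> MATCHES target
Only LFU produces the target set.

Answer: LFU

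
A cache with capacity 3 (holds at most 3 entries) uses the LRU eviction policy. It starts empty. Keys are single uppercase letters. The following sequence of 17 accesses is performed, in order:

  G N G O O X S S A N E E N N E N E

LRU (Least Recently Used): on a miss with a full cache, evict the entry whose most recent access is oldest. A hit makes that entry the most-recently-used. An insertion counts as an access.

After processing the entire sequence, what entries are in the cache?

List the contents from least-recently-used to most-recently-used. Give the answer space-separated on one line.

LRU simulation (capacity=3):
  1. access G: MISS. Cache (LRU->MRU): [G]
  2. access N: MISS. Cache (LRU->MRU): [G N]
  3. access G: HIT. Cache (LRU->MRU): [N G]
  4. access O: MISS. Cache (LRU->MRU): [N G O]
  5. access O: HIT. Cache (LRU->MRU): [N G O]
  6. access X: MISS, evict N. Cache (LRU->MRU): [G O X]
  7. access S: MISS, evict G. Cache (LRU->MRU): [O X S]
  8. access S: HIT. Cache (LRU->MRU): [O X S]
  9. access A: MISS, evict O. Cache (LRU->MRU): [X S A]
  10. access N: MISS, evict X. Cache (LRU->MRU): [S A N]
  11. access E: MISS, evict S. Cache (LRU->MRU): [A N E]
  12. access E: HIT. Cache (LRU->MRU): [A N E]
  13. access N: HIT. Cache (LRU->MRU): [A E N]
  14. access N: HIT. Cache (LRU->MRU): [A E N]
  15. access E: HIT. Cache (LRU->MRU): [A N E]
  16. access N: HIT. Cache (LRU->MRU): [A E N]
  17. access E: HIT. Cache (LRU->MRU): [A N E]
Total: 9 hits, 8 misses, 5 evictions

Answer: A N E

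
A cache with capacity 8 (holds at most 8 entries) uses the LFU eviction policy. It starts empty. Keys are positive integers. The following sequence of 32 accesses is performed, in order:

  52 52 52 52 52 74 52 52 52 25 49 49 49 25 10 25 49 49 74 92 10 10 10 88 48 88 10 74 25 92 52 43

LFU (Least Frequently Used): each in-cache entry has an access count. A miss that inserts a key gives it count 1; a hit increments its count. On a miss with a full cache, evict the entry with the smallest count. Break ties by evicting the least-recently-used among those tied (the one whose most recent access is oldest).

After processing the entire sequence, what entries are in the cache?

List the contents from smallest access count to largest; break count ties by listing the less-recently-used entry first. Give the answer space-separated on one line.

Answer: 43 88 92 74 25 49 10 52

Derivation:
LFU simulation (capacity=8):
  1. access 52: MISS. Cache: [52(c=1)]
  2. access 52: HIT, count now 2. Cache: [52(c=2)]
  3. access 52: HIT, count now 3. Cache: [52(c=3)]
  4. access 52: HIT, count now 4. Cache: [52(c=4)]
  5. access 52: HIT, count now 5. Cache: [52(c=5)]
  6. access 74: MISS. Cache: [74(c=1) 52(c=5)]
  7. access 52: HIT, count now 6. Cache: [74(c=1) 52(c=6)]
  8. access 52: HIT, count now 7. Cache: [74(c=1) 52(c=7)]
  9. access 52: HIT, count now 8. Cache: [74(c=1) 52(c=8)]
  10. access 25: MISS. Cache: [74(c=1) 25(c=1) 52(c=8)]
  11. access 49: MISS. Cache: [74(c=1) 25(c=1) 49(c=1) 52(c=8)]
  12. access 49: HIT, count now 2. Cache: [74(c=1) 25(c=1) 49(c=2) 52(c=8)]
  13. access 49: HIT, count now 3. Cache: [74(c=1) 25(c=1) 49(c=3) 52(c=8)]
  14. access 25: HIT, count now 2. Cache: [74(c=1) 25(c=2) 49(c=3) 52(c=8)]
  15. access 10: MISS. Cache: [74(c=1) 10(c=1) 25(c=2) 49(c=3) 52(c=8)]
  16. access 25: HIT, count now 3. Cache: [74(c=1) 10(c=1) 49(c=3) 25(c=3) 52(c=8)]
  17. access 49: HIT, count now 4. Cache: [74(c=1) 10(c=1) 25(c=3) 49(c=4) 52(c=8)]
  18. access 49: HIT, count now 5. Cache: [74(c=1) 10(c=1) 25(c=3) 49(c=5) 52(c=8)]
  19. access 74: HIT, count now 2. Cache: [10(c=1) 74(c=2) 25(c=3) 49(c=5) 52(c=8)]
  20. access 92: MISS. Cache: [10(c=1) 92(c=1) 74(c=2) 25(c=3) 49(c=5) 52(c=8)]
  21. access 10: HIT, count now 2. Cache: [92(c=1) 74(c=2) 10(c=2) 25(c=3) 49(c=5) 52(c=8)]
  22. access 10: HIT, count now 3. Cache: [92(c=1) 74(c=2) 25(c=3) 10(c=3) 49(c=5) 52(c=8)]
  23. access 10: HIT, count now 4. Cache: [92(c=1) 74(c=2) 25(c=3) 10(c=4) 49(c=5) 52(c=8)]
  24. access 88: MISS. Cache: [92(c=1) 88(c=1) 74(c=2) 25(c=3) 10(c=4) 49(c=5) 52(c=8)]
  25. access 48: MISS. Cache: [92(c=1) 88(c=1) 48(c=1) 74(c=2) 25(c=3) 10(c=4) 49(c=5) 52(c=8)]
  26. access 88: HIT, count now 2. Cache: [92(c=1) 48(c=1) 74(c=2) 88(c=2) 25(c=3) 10(c=4) 49(c=5) 52(c=8)]
  27. access 10: HIT, count now 5. Cache: [92(c=1) 48(c=1) 74(c=2) 88(c=2) 25(c=3) 49(c=5) 10(c=5) 52(c=8)]
  28. access 74: HIT, count now 3. Cache: [92(c=1) 48(c=1) 88(c=2) 25(c=3) 74(c=3) 49(c=5) 10(c=5) 52(c=8)]
  29. access 25: HIT, count now 4. Cache: [92(c=1) 48(c=1) 88(c=2) 74(c=3) 25(c=4) 49(c=5) 10(c=5) 52(c=8)]
  30. access 92: HIT, count now 2. Cache: [48(c=1) 88(c=2) 92(c=2) 74(c=3) 25(c=4) 49(c=5) 10(c=5) 52(c=8)]
  31. access 52: HIT, count now 9. Cache: [48(c=1) 88(c=2) 92(c=2) 74(c=3) 25(c=4) 49(c=5) 10(c=5) 52(c=9)]
  32. access 43: MISS, evict 48(c=1). Cache: [43(c=1) 88(c=2) 92(c=2) 74(c=3) 25(c=4) 49(c=5) 10(c=5) 52(c=9)]
Total: 23 hits, 9 misses, 1 evictions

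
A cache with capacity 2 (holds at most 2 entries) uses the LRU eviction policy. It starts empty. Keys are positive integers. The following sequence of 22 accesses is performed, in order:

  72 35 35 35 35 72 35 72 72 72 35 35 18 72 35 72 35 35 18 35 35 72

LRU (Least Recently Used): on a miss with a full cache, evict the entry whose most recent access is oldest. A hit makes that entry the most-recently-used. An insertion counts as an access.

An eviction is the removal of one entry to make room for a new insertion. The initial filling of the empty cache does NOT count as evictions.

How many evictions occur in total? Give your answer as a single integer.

Answer: 5

Derivation:
LRU simulation (capacity=2):
  1. access 72: MISS. Cache (LRU->MRU): [72]
  2. access 35: MISS. Cache (LRU->MRU): [72 35]
  3. access 35: HIT. Cache (LRU->MRU): [72 35]
  4. access 35: HIT. Cache (LRU->MRU): [72 35]
  5. access 35: HIT. Cache (LRU->MRU): [72 35]
  6. access 72: HIT. Cache (LRU->MRU): [35 72]
  7. access 35: HIT. Cache (LRU->MRU): [72 35]
  8. access 72: HIT. Cache (LRU->MRU): [35 72]
  9. access 72: HIT. Cache (LRU->MRU): [35 72]
  10. access 72: HIT. Cache (LRU->MRU): [35 72]
  11. access 35: HIT. Cache (LRU->MRU): [72 35]
  12. access 35: HIT. Cache (LRU->MRU): [72 35]
  13. access 18: MISS, evict 72. Cache (LRU->MRU): [35 18]
  14. access 72: MISS, evict 35. Cache (LRU->MRU): [18 72]
  15. access 35: MISS, evict 18. Cache (LRU->MRU): [72 35]
  16. access 72: HIT. Cache (LRU->MRU): [35 72]
  17. access 35: HIT. Cache (LRU->MRU): [72 35]
  18. access 35: HIT. Cache (LRU->MRU): [72 35]
  19. access 18: MISS, evict 72. Cache (LRU->MRU): [35 18]
  20. access 35: HIT. Cache (LRU->MRU): [18 35]
  21. access 35: HIT. Cache (LRU->MRU): [18 35]
  22. access 72: MISS, evict 18. Cache (LRU->MRU): [35 72]
Total: 15 hits, 7 misses, 5 evictions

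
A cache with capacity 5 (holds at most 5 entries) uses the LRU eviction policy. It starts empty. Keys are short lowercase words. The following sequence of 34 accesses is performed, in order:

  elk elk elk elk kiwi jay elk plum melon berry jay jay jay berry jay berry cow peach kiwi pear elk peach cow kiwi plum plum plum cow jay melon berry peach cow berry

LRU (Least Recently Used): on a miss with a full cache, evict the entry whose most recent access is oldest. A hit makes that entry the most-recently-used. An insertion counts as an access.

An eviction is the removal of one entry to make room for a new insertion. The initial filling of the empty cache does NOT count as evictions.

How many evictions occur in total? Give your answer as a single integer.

LRU simulation (capacity=5):
  1. access elk: MISS. Cache (LRU->MRU): [elk]
  2. access elk: HIT. Cache (LRU->MRU): [elk]
  3. access elk: HIT. Cache (LRU->MRU): [elk]
  4. access elk: HIT. Cache (LRU->MRU): [elk]
  5. access kiwi: MISS. Cache (LRU->MRU): [elk kiwi]
  6. access jay: MISS. Cache (LRU->MRU): [elk kiwi jay]
  7. access elk: HIT. Cache (LRU->MRU): [kiwi jay elk]
  8. access plum: MISS. Cache (LRU->MRU): [kiwi jay elk plum]
  9. access melon: MISS. Cache (LRU->MRU): [kiwi jay elk plum melon]
  10. access berry: MISS, evict kiwi. Cache (LRU->MRU): [jay elk plum melon berry]
  11. access jay: HIT. Cache (LRU->MRU): [elk plum melon berry jay]
  12. access jay: HIT. Cache (LRU->MRU): [elk plum melon berry jay]
  13. access jay: HIT. Cache (LRU->MRU): [elk plum melon berry jay]
  14. access berry: HIT. Cache (LRU->MRU): [elk plum melon jay berry]
  15. access jay: HIT. Cache (LRU->MRU): [elk plum melon berry jay]
  16. access berry: HIT. Cache (LRU->MRU): [elk plum melon jay berry]
  17. access cow: MISS, evict elk. Cache (LRU->MRU): [plum melon jay berry cow]
  18. access peach: MISS, evict plum. Cache (LRU->MRU): [melon jay berry cow peach]
  19. access kiwi: MISS, evict melon. Cache (LRU->MRU): [jay berry cow peach kiwi]
  20. access pear: MISS, evict jay. Cache (LRU->MRU): [berry cow peach kiwi pear]
  21. access elk: MISS, evict berry. Cache (LRU->MRU): [cow peach kiwi pear elk]
  22. access peach: HIT. Cache (LRU->MRU): [cow kiwi pear elk peach]
  23. access cow: HIT. Cache (LRU->MRU): [kiwi pear elk peach cow]
  24. access kiwi: HIT. Cache (LRU->MRU): [pear elk peach cow kiwi]
  25. access plum: MISS, evict pear. Cache (LRU->MRU): [elk peach cow kiwi plum]
  26. access plum: HIT. Cache (LRU->MRU): [elk peach cow kiwi plum]
  27. access plum: HIT. Cache (LRU->MRU): [elk peach cow kiwi plum]
  28. access cow: HIT. Cache (LRU->MRU): [elk peach kiwi plum cow]
  29. access jay: MISS, evict elk. Cache (LRU->MRU): [peach kiwi plum cow jay]
  30. access melon: MISS, evict peach. Cache (LRU->MRU): [kiwi plum cow jay melon]
  31. access berry: MISS, evict kiwi. Cache (LRU->MRU): [plum cow jay melon berry]
  32. access peach: MISS, evict plum. Cache (LRU->MRU): [cow jay melon berry peach]
  33. access cow: HIT. Cache (LRU->MRU): [jay melon berry peach cow]
  34. access berry: HIT. Cache (LRU->MRU): [jay melon peach cow berry]
Total: 18 hits, 16 misses, 11 evictions

Answer: 11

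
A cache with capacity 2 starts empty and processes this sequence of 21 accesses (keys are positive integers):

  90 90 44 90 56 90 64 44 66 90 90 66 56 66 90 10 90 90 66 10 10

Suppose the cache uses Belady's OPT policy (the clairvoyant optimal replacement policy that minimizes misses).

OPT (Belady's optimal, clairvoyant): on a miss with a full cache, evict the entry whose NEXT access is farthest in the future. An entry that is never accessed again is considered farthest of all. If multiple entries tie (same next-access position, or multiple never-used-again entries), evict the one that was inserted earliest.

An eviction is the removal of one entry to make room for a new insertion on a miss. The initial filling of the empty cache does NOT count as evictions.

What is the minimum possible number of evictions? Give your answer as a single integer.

OPT (Belady) simulation (capacity=2):
  1. access 90: MISS. Cache: [90]
  2. access 90: HIT. Next use of 90: step 4. Cache: [90]
  3. access 44: MISS. Cache: [90 44]
  4. access 90: HIT. Next use of 90: step 6. Cache: [90 44]
  5. access 56: MISS, evict 44 (next use: step 8). Cache: [90 56]
  6. access 90: HIT. Next use of 90: step 10. Cache: [90 56]
  7. access 64: MISS, evict 56 (next use: step 13). Cache: [90 64]
  8. access 44: MISS, evict 64 (next use: never). Cache: [90 44]
  9. access 66: MISS, evict 44 (next use: never). Cache: [90 66]
  10. access 90: HIT. Next use of 90: step 11. Cache: [90 66]
  11. access 90: HIT. Next use of 90: step 15. Cache: [90 66]
  12. access 66: HIT. Next use of 66: step 14. Cache: [90 66]
  13. access 56: MISS, evict 90 (next use: step 15). Cache: [66 56]
  14. access 66: HIT. Next use of 66: step 19. Cache: [66 56]
  15. access 90: MISS, evict 56 (next use: never). Cache: [66 90]
  16. access 10: MISS, evict 66 (next use: step 19). Cache: [90 10]
  17. access 90: HIT. Next use of 90: step 18. Cache: [90 10]
  18. access 90: HIT. Next use of 90: never. Cache: [90 10]
  19. access 66: MISS, evict 90 (next use: never). Cache: [10 66]
  20. access 10: HIT. Next use of 10: step 21. Cache: [10 66]
  21. access 10: HIT. Next use of 10: never. Cache: [10 66]
Total: 11 hits, 10 misses, 8 evictions

Answer: 8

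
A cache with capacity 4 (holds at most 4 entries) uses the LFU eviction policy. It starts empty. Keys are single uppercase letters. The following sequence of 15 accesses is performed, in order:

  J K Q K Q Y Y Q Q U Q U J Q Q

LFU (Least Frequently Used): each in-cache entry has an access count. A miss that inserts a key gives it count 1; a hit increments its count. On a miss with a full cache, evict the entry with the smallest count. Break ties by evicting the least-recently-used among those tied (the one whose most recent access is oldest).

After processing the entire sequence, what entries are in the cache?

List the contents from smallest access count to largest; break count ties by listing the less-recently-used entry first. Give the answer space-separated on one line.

LFU simulation (capacity=4):
  1. access J: MISS. Cache: [J(c=1)]
  2. access K: MISS. Cache: [J(c=1) K(c=1)]
  3. access Q: MISS. Cache: [J(c=1) K(c=1) Q(c=1)]
  4. access K: HIT, count now 2. Cache: [J(c=1) Q(c=1) K(c=2)]
  5. access Q: HIT, count now 2. Cache: [J(c=1) K(c=2) Q(c=2)]
  6. access Y: MISS. Cache: [J(c=1) Y(c=1) K(c=2) Q(c=2)]
  7. access Y: HIT, count now 2. Cache: [J(c=1) K(c=2) Q(c=2) Y(c=2)]
  8. access Q: HIT, count now 3. Cache: [J(c=1) K(c=2) Y(c=2) Q(c=3)]
  9. access Q: HIT, count now 4. Cache: [J(c=1) K(c=2) Y(c=2) Q(c=4)]
  10. access U: MISS, evict J(c=1). Cache: [U(c=1) K(c=2) Y(c=2) Q(c=4)]
  11. access Q: HIT, count now 5. Cache: [U(c=1) K(c=2) Y(c=2) Q(c=5)]
  12. access U: HIT, count now 2. Cache: [K(c=2) Y(c=2) U(c=2) Q(c=5)]
  13. access J: MISS, evict K(c=2). Cache: [J(c=1) Y(c=2) U(c=2) Q(c=5)]
  14. access Q: HIT, count now 6. Cache: [J(c=1) Y(c=2) U(c=2) Q(c=6)]
  15. access Q: HIT, count now 7. Cache: [J(c=1) Y(c=2) U(c=2) Q(c=7)]
Total: 9 hits, 6 misses, 2 evictions

Answer: J Y U Q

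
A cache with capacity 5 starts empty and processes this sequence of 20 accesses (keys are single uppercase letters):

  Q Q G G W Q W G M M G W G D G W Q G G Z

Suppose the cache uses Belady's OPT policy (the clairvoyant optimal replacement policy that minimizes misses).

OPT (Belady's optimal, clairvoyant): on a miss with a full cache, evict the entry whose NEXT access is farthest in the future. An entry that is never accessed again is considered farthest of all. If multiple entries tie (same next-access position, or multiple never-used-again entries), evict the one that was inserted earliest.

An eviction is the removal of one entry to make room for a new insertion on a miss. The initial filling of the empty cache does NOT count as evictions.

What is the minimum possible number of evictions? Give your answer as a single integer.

OPT (Belady) simulation (capacity=5):
  1. access Q: MISS. Cache: [Q]
  2. access Q: HIT. Next use of Q: step 6. Cache: [Q]
  3. access G: MISS. Cache: [Q G]
  4. access G: HIT. Next use of G: step 8. Cache: [Q G]
  5. access W: MISS. Cache: [Q G W]
  6. access Q: HIT. Next use of Q: step 17. Cache: [Q G W]
  7. access W: HIT. Next use of W: step 12. Cache: [Q G W]
  8. access G: HIT. Next use of G: step 11. Cache: [Q G W]
  9. access M: MISS. Cache: [Q G W M]
  10. access M: HIT. Next use of M: never. Cache: [Q G W M]
  11. access G: HIT. Next use of G: step 13. Cache: [Q G W M]
  12. access W: HIT. Next use of W: step 16. Cache: [Q G W M]
  13. access G: HIT. Next use of G: step 15. Cache: [Q G W M]
  14. access D: MISS. Cache: [Q G W M D]
  15. access G: HIT. Next use of G: step 18. Cache: [Q G W M D]
  16. access W: HIT. Next use of W: never. Cache: [Q G W M D]
  17. access Q: HIT. Next use of Q: never. Cache: [Q G W M D]
  18. access G: HIT. Next use of G: step 19. Cache: [Q G W M D]
  19. access G: HIT. Next use of G: never. Cache: [Q G W M D]
  20. access Z: MISS, evict Q (next use: never). Cache: [G W M D Z]
Total: 14 hits, 6 misses, 1 evictions

Answer: 1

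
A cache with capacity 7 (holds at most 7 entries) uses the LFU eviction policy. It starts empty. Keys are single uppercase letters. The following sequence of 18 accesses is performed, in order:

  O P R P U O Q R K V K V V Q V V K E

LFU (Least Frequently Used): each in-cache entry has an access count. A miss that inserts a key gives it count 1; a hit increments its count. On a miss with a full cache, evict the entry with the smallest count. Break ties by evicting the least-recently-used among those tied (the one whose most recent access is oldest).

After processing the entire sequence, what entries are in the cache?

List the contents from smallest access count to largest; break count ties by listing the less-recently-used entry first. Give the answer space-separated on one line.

Answer: E P O R Q K V

Derivation:
LFU simulation (capacity=7):
  1. access O: MISS. Cache: [O(c=1)]
  2. access P: MISS. Cache: [O(c=1) P(c=1)]
  3. access R: MISS. Cache: [O(c=1) P(c=1) R(c=1)]
  4. access P: HIT, count now 2. Cache: [O(c=1) R(c=1) P(c=2)]
  5. access U: MISS. Cache: [O(c=1) R(c=1) U(c=1) P(c=2)]
  6. access O: HIT, count now 2. Cache: [R(c=1) U(c=1) P(c=2) O(c=2)]
  7. access Q: MISS. Cache: [R(c=1) U(c=1) Q(c=1) P(c=2) O(c=2)]
  8. access R: HIT, count now 2. Cache: [U(c=1) Q(c=1) P(c=2) O(c=2) R(c=2)]
  9. access K: MISS. Cache: [U(c=1) Q(c=1) K(c=1) P(c=2) O(c=2) R(c=2)]
  10. access V: MISS. Cache: [U(c=1) Q(c=1) K(c=1) V(c=1) P(c=2) O(c=2) R(c=2)]
  11. access K: HIT, count now 2. Cache: [U(c=1) Q(c=1) V(c=1) P(c=2) O(c=2) R(c=2) K(c=2)]
  12. access V: HIT, count now 2. Cache: [U(c=1) Q(c=1) P(c=2) O(c=2) R(c=2) K(c=2) V(c=2)]
  13. access V: HIT, count now 3. Cache: [U(c=1) Q(c=1) P(c=2) O(c=2) R(c=2) K(c=2) V(c=3)]
  14. access Q: HIT, count now 2. Cache: [U(c=1) P(c=2) O(c=2) R(c=2) K(c=2) Q(c=2) V(c=3)]
  15. access V: HIT, count now 4. Cache: [U(c=1) P(c=2) O(c=2) R(c=2) K(c=2) Q(c=2) V(c=4)]
  16. access V: HIT, count now 5. Cache: [U(c=1) P(c=2) O(c=2) R(c=2) K(c=2) Q(c=2) V(c=5)]
  17. access K: HIT, count now 3. Cache: [U(c=1) P(c=2) O(c=2) R(c=2) Q(c=2) K(c=3) V(c=5)]
  18. access E: MISS, evict U(c=1). Cache: [E(c=1) P(c=2) O(c=2) R(c=2) Q(c=2) K(c=3) V(c=5)]
Total: 10 hits, 8 misses, 1 evictions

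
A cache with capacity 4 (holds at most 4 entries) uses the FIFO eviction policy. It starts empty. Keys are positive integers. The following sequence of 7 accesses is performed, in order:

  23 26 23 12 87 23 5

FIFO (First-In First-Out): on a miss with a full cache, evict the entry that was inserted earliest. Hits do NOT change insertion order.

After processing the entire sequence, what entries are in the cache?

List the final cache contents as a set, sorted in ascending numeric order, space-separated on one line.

Answer: 5 12 26 87

Derivation:
FIFO simulation (capacity=4):
  1. access 23: MISS. Cache (old->new): [23]
  2. access 26: MISS. Cache (old->new): [23 26]
  3. access 23: HIT. Cache (old->new): [23 26]
  4. access 12: MISS. Cache (old->new): [23 26 12]
  5. access 87: MISS. Cache (old->new): [23 26 12 87]
  6. access 23: HIT. Cache (old->new): [23 26 12 87]
  7. access 5: MISS, evict 23. Cache (old->new): [26 12 87 5]
Total: 2 hits, 5 misses, 1 evictions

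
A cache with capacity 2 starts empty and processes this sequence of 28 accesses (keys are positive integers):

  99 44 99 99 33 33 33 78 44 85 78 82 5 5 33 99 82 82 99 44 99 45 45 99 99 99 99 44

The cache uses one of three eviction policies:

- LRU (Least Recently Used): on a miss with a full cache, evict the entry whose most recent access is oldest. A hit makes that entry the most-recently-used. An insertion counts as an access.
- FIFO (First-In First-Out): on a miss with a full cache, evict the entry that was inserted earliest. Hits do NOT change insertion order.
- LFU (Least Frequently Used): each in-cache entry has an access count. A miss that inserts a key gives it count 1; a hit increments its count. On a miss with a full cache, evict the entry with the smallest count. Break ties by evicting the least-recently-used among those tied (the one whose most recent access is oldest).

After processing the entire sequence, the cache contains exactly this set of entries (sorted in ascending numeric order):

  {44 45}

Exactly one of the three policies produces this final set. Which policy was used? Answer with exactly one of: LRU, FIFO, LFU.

Simulating under each policy and comparing final sets:
  LRU: final set = {44 99} -> differs
  FIFO: final set = {44 45} -> MATCHES target
  LFU: final set = {44 99} -> differs
Only FIFO produces the target set.

Answer: FIFO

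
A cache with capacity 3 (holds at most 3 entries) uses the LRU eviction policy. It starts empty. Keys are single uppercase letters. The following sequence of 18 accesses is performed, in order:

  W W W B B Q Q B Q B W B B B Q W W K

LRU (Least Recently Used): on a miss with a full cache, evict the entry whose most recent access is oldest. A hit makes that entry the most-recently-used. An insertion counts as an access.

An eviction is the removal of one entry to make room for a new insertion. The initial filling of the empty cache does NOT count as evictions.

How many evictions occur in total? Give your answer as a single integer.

Answer: 1

Derivation:
LRU simulation (capacity=3):
  1. access W: MISS. Cache (LRU->MRU): [W]
  2. access W: HIT. Cache (LRU->MRU): [W]
  3. access W: HIT. Cache (LRU->MRU): [W]
  4. access B: MISS. Cache (LRU->MRU): [W B]
  5. access B: HIT. Cache (LRU->MRU): [W B]
  6. access Q: MISS. Cache (LRU->MRU): [W B Q]
  7. access Q: HIT. Cache (LRU->MRU): [W B Q]
  8. access B: HIT. Cache (LRU->MRU): [W Q B]
  9. access Q: HIT. Cache (LRU->MRU): [W B Q]
  10. access B: HIT. Cache (LRU->MRU): [W Q B]
  11. access W: HIT. Cache (LRU->MRU): [Q B W]
  12. access B: HIT. Cache (LRU->MRU): [Q W B]
  13. access B: HIT. Cache (LRU->MRU): [Q W B]
  14. access B: HIT. Cache (LRU->MRU): [Q W B]
  15. access Q: HIT. Cache (LRU->MRU): [W B Q]
  16. access W: HIT. Cache (LRU->MRU): [B Q W]
  17. access W: HIT. Cache (LRU->MRU): [B Q W]
  18. access K: MISS, evict B. Cache (LRU->MRU): [Q W K]
Total: 14 hits, 4 misses, 1 evictions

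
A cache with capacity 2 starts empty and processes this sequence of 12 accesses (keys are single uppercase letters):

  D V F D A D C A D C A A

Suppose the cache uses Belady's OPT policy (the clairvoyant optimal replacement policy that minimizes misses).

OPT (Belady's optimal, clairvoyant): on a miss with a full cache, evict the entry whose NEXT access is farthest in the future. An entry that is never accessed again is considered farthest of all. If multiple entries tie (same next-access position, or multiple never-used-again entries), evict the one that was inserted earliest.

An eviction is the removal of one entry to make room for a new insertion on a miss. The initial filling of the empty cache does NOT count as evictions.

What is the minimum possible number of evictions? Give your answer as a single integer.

Answer: 5

Derivation:
OPT (Belady) simulation (capacity=2):
  1. access D: MISS. Cache: [D]
  2. access V: MISS. Cache: [D V]
  3. access F: MISS, evict V (next use: never). Cache: [D F]
  4. access D: HIT. Next use of D: step 6. Cache: [D F]
  5. access A: MISS, evict F (next use: never). Cache: [D A]
  6. access D: HIT. Next use of D: step 9. Cache: [D A]
  7. access C: MISS, evict D (next use: step 9). Cache: [A C]
  8. access A: HIT. Next use of A: step 11. Cache: [A C]
  9. access D: MISS, evict A (next use: step 11). Cache: [C D]
  10. access C: HIT. Next use of C: never. Cache: [C D]
  11. access A: MISS, evict C (next use: never). Cache: [D A]
  12. access A: HIT. Next use of A: never. Cache: [D A]
Total: 5 hits, 7 misses, 5 evictions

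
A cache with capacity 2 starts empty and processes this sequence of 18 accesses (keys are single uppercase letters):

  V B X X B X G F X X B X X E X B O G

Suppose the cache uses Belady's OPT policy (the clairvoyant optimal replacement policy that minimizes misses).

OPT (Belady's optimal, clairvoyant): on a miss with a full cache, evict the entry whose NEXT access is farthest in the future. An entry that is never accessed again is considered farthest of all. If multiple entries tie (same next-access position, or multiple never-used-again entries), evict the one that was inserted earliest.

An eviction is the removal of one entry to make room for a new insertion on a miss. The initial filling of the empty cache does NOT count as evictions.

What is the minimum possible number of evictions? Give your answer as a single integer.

Answer: 8

Derivation:
OPT (Belady) simulation (capacity=2):
  1. access V: MISS. Cache: [V]
  2. access B: MISS. Cache: [V B]
  3. access X: MISS, evict V (next use: never). Cache: [B X]
  4. access X: HIT. Next use of X: step 6. Cache: [B X]
  5. access B: HIT. Next use of B: step 11. Cache: [B X]
  6. access X: HIT. Next use of X: step 9. Cache: [B X]
  7. access G: MISS, evict B (next use: step 11). Cache: [X G]
  8. access F: MISS, evict G (next use: step 18). Cache: [X F]
  9. access X: HIT. Next use of X: step 10. Cache: [X F]
  10. access X: HIT. Next use of X: step 12. Cache: [X F]
  11. access B: MISS, evict F (next use: never). Cache: [X B]
  12. access X: HIT. Next use of X: step 13. Cache: [X B]
  13. access X: HIT. Next use of X: step 15. Cache: [X B]
  14. access E: MISS, evict B (next use: step 16). Cache: [X E]
  15. access X: HIT. Next use of X: never. Cache: [X E]
  16. access B: MISS, evict X (next use: never). Cache: [E B]
  17. access O: MISS, evict E (next use: never). Cache: [B O]
  18. access G: MISS, evict B (next use: never). Cache: [O G]
Total: 8 hits, 10 misses, 8 evictions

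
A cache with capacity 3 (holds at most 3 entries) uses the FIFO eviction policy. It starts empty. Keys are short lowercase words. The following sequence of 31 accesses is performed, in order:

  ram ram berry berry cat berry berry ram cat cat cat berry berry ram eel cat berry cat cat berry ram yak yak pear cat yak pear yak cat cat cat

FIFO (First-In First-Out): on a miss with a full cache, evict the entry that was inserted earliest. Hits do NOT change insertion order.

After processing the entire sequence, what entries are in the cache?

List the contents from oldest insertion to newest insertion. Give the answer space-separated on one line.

Answer: yak pear cat

Derivation:
FIFO simulation (capacity=3):
  1. access ram: MISS. Cache (old->new): [ram]
  2. access ram: HIT. Cache (old->new): [ram]
  3. access berry: MISS. Cache (old->new): [ram berry]
  4. access berry: HIT. Cache (old->new): [ram berry]
  5. access cat: MISS. Cache (old->new): [ram berry cat]
  6. access berry: HIT. Cache (old->new): [ram berry cat]
  7. access berry: HIT. Cache (old->new): [ram berry cat]
  8. access ram: HIT. Cache (old->new): [ram berry cat]
  9. access cat: HIT. Cache (old->new): [ram berry cat]
  10. access cat: HIT. Cache (old->new): [ram berry cat]
  11. access cat: HIT. Cache (old->new): [ram berry cat]
  12. access berry: HIT. Cache (old->new): [ram berry cat]
  13. access berry: HIT. Cache (old->new): [ram berry cat]
  14. access ram: HIT. Cache (old->new): [ram berry cat]
  15. access eel: MISS, evict ram. Cache (old->new): [berry cat eel]
  16. access cat: HIT. Cache (old->new): [berry cat eel]
  17. access berry: HIT. Cache (old->new): [berry cat eel]
  18. access cat: HIT. Cache (old->new): [berry cat eel]
  19. access cat: HIT. Cache (old->new): [berry cat eel]
  20. access berry: HIT. Cache (old->new): [berry cat eel]
  21. access ram: MISS, evict berry. Cache (old->new): [cat eel ram]
  22. access yak: MISS, evict cat. Cache (old->new): [eel ram yak]
  23. access yak: HIT. Cache (old->new): [eel ram yak]
  24. access pear: MISS, evict eel. Cache (old->new): [ram yak pear]
  25. access cat: MISS, evict ram. Cache (old->new): [yak pear cat]
  26. access yak: HIT. Cache (old->new): [yak pear cat]
  27. access pear: HIT. Cache (old->new): [yak pear cat]
  28. access yak: HIT. Cache (old->new): [yak pear cat]
  29. access cat: HIT. Cache (old->new): [yak pear cat]
  30. access cat: HIT. Cache (old->new): [yak pear cat]
  31. access cat: HIT. Cache (old->new): [yak pear cat]
Total: 23 hits, 8 misses, 5 evictions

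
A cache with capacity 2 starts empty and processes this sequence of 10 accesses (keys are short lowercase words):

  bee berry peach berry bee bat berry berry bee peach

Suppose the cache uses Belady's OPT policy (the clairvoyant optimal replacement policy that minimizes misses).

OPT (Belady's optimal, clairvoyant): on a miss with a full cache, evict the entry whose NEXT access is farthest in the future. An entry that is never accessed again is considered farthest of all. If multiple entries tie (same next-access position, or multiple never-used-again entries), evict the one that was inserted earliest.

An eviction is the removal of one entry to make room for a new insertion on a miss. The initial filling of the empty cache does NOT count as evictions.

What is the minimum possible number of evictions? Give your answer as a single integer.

OPT (Belady) simulation (capacity=2):
  1. access bee: MISS. Cache: [bee]
  2. access berry: MISS. Cache: [bee berry]
  3. access peach: MISS, evict bee (next use: step 5). Cache: [berry peach]
  4. access berry: HIT. Next use of berry: step 7. Cache: [berry peach]
  5. access bee: MISS, evict peach (next use: step 10). Cache: [berry bee]
  6. access bat: MISS, evict bee (next use: step 9). Cache: [berry bat]
  7. access berry: HIT. Next use of berry: step 8. Cache: [berry bat]
  8. access berry: HIT. Next use of berry: never. Cache: [berry bat]
  9. access bee: MISS, evict berry (next use: never). Cache: [bat bee]
  10. access peach: MISS, evict bat (next use: never). Cache: [bee peach]
Total: 3 hits, 7 misses, 5 evictions

Answer: 5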